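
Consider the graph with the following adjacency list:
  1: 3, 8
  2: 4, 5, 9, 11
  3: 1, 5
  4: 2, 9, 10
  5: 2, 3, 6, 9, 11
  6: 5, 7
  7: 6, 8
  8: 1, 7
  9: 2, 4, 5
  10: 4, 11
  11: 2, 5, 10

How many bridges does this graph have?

0

The edges on the cycle 5-3-1-8-7-6-5 are not bridges since each lies on that cycle.
Every edge lies on some cycle, so there are no bridges.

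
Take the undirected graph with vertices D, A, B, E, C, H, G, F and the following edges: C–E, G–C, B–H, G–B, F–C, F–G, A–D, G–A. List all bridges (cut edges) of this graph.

The edges on the cycle F-G-C-F are not bridges since each lies on that cycle.
But removing G–A disconnects G from A; removing B–H disconnects B from H; removing C–E disconnects C from E; removing A–D disconnects A from D — these are bridges.
In total 5 edges are bridges.

A-D, A-G, B-G, B-H, C-E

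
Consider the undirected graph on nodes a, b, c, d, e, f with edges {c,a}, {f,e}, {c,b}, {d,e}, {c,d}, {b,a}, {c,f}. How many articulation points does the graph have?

Removing c increases the component count from 1 to 2, so c is a cut vertex.
By contrast removing d leaves 1 component; it is not a cut vertex. No other vertex is a cut vertex either.

1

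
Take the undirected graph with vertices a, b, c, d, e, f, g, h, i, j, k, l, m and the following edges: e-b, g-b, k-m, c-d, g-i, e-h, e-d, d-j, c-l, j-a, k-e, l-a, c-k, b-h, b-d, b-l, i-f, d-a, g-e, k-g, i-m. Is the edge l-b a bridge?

After removing l-b, the path l-c-d-b still connects them, so the edge is not a bridge.

No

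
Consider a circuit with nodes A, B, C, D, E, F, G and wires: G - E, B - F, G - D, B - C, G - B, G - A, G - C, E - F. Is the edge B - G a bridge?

No

After removing B - G, the path B-C-G still connects them, so the edge is not a bridge.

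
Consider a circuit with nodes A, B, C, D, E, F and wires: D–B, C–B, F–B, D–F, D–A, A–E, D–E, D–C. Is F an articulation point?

Deleting F leaves 1 component (was 1) (its neighbors B, D remain connected to each other), so F is not a cut vertex.

No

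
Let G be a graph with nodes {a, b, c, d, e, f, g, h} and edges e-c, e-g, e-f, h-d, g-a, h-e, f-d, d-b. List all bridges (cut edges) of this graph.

a-g, b-d, c-e, e-g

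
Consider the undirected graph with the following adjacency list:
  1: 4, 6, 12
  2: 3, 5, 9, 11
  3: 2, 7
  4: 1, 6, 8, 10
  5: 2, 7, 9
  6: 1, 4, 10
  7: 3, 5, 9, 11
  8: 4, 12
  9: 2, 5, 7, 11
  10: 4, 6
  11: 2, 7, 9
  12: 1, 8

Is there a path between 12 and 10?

Yes

From 12 we can reach 1, 4, 6, 8, 10, 12, which includes 10.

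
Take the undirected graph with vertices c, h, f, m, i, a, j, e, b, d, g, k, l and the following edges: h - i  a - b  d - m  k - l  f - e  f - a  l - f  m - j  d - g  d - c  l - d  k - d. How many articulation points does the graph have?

5

Removing a increases the component count from 2 to 3, so a is a cut vertex.
Removing d increases the component count from 2 to 5, so d is a cut vertex.
Removing f increases the component count from 2 to 4, so f is a cut vertex.
Likewise l, m are cut vertices.
By contrast removing e leaves 2 components; it is not a cut vertex. No other vertex is a cut vertex either.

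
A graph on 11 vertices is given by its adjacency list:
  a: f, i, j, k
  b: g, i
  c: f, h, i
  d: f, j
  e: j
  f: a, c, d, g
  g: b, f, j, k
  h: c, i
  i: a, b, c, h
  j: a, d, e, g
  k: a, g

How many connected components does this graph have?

1

Starting from a we can reach a, b, c, d, e, f, g, h, i, j, k. That is one component of size 11.
Total: 1 component.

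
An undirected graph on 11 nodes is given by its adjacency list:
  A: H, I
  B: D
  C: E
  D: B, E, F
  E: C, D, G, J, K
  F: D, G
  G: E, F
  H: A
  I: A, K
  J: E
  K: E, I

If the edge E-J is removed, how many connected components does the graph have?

Before removal there is 1 component.
E-J is a bridge — removing it separates E's side from J's side.
After removal: 2 components.

2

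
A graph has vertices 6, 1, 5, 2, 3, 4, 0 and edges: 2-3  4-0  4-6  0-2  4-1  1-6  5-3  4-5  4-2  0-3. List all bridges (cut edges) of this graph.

The edges on the cycle 4-1-6-4 are not bridges since each lies on that cycle.
Every edge lies on some cycle, so there are no bridges.

none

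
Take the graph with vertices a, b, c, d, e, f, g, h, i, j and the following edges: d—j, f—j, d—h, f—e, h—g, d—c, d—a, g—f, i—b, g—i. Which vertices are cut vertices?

Removing d increases the component count from 1 to 3, so d is a cut vertex.
Removing f increases the component count from 1 to 2, so f is a cut vertex.
Removing g increases the component count from 1 to 2, so g is a cut vertex.
Likewise i is a cut vertex.
By contrast removing h leaves 1 component; it is not a cut vertex. No other vertex is a cut vertex either.

d, f, g, i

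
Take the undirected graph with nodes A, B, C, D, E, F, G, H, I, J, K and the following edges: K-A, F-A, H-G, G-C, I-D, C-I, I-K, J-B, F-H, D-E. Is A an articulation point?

Deleting A leaves 2 components (was 2), so A is not a cut vertex.

No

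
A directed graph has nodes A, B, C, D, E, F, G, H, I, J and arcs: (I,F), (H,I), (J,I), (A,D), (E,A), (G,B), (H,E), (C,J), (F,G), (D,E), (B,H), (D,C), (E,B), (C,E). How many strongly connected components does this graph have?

1

{A, B, C, D, E, F, G, H, I, J} are all mutually reachable — one SCC of size 10.
That gives 1 strongly connected component.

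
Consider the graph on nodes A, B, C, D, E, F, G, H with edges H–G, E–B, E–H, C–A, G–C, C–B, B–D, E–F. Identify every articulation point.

Removing B increases the component count from 1 to 2, so B is a cut vertex.
Removing C increases the component count from 1 to 2, so C is a cut vertex.
Removing E increases the component count from 1 to 2, so E is a cut vertex.
By contrast removing A leaves 1 component; it is not a cut vertex. No other vertex is a cut vertex either.

B, C, E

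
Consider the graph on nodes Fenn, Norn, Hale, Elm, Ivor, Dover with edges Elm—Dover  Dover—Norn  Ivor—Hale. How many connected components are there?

3

Fenn is isolated — a component by itself.
Starting from Hale we can reach Hale, Ivor. That is one component of size 2.
Starting from Elm we can reach Elm, Norn, Dover. That is one component of size 3.
Total: 3 components.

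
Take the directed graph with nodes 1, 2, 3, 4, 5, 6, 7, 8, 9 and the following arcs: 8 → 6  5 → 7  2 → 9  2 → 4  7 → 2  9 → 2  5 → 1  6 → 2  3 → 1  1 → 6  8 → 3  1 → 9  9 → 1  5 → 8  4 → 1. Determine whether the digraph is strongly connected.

No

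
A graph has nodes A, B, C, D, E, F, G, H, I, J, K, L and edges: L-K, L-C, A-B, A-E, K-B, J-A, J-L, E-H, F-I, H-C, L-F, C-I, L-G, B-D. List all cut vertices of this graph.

Removing B increases the component count from 1 to 2, so B is a cut vertex.
Removing L increases the component count from 1 to 2, so L is a cut vertex.
By contrast removing J leaves 1 component; it is not a cut vertex. No other vertex is a cut vertex either.

B, L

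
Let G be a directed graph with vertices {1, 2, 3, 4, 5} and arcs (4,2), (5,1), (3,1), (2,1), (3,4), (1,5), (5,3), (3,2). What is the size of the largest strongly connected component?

5

{1, 2, 3, 4, 5} are all mutually reachable — one SCC of size 5.
The largest has 5 vertices.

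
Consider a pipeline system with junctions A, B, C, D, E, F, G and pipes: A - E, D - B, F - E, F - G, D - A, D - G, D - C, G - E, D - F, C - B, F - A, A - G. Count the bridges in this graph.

The edges on the cycle D-C-B-D are not bridges since each lies on that cycle.
Every edge lies on some cycle, so there are no bridges.

0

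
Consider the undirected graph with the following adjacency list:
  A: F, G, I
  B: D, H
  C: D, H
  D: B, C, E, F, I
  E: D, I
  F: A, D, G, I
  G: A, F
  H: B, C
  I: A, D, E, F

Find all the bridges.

The edges on the cycle F-G-A-F are not bridges since each lies on that cycle.
Every edge lies on some cycle, so there are no bridges.

none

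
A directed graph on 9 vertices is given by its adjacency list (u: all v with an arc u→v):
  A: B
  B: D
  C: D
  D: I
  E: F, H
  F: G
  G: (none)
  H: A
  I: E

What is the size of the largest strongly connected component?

{A, B, D, E, H, I} are all mutually reachable — one SCC of size 6.
{C} is an SCC by itself.
{F} is an SCC by itself.
{G} is an SCC by itself.
The largest has 6 vertices.

6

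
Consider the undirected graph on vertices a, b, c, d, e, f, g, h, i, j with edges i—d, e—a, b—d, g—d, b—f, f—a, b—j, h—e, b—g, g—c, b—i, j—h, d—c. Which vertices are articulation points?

Removing b increases the component count from 1 to 2, so b is a cut vertex.
By contrast removing f leaves 1 component; it is not a cut vertex. No other vertex is a cut vertex either.

b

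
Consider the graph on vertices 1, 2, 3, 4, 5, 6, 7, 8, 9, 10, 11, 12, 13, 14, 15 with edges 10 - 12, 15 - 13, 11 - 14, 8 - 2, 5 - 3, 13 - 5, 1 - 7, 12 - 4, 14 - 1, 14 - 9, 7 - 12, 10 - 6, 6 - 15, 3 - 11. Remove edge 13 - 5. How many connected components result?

2

13 and 5 are still connected via 13-15-6-10-12-7-1-14-11-3-5, so the component count stays at 2.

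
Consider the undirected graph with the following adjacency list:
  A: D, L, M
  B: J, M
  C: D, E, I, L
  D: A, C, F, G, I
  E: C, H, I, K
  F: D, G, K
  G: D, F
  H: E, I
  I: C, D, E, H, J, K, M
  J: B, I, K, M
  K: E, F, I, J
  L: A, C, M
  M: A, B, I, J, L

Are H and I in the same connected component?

Yes

From H we can reach A, B, C, D, E, F, G, H, I, J, K, L, M, which includes I.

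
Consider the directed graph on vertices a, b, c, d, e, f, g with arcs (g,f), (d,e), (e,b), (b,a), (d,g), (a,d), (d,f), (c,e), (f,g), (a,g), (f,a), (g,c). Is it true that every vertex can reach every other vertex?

Yes

From g we can reach every vertex (a, b, c, d, e, f, g), and every vertex can reach g (a, b, c, d, e, f, g). So the whole graph is one strongly connected component.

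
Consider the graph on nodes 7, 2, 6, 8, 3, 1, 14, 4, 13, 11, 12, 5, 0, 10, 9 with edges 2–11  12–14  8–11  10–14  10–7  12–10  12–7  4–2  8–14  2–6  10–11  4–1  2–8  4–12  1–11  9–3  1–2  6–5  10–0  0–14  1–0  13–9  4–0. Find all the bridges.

13-9, 2-6, 3-9, 5-6

The edges on the cycle 12-10-7-12 are not bridges since each lies on that cycle.
But removing 5–6 disconnects 5 from 6; removing 6–2 disconnects 6 from 2; removing 13–9 disconnects 13 from 9; removing 9–3 disconnects 9 from 3 — these are bridges.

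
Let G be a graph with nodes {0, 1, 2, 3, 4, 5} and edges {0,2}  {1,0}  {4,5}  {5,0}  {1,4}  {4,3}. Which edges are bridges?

0-2, 3-4

The edges on the cycle 1-4-5-0-1 are not bridges since each lies on that cycle.
But removing 4-3 disconnects 4 from 3; removing 0-2 disconnects 0 from 2 — these are bridges.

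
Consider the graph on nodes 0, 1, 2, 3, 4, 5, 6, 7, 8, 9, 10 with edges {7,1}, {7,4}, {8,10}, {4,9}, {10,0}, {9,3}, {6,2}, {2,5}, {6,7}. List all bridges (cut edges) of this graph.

removing 5–2 disconnects 5 from 2; removing 10–0 disconnects 10 from 0; removing 7–1 disconnects 7 from 1; removing 8–10 disconnects 8 from 10 — these are bridges.
In total 9 edges are bridges.

0-10, 1-7, 10-8, 2-5, 2-6, 3-9, 4-7, 4-9, 6-7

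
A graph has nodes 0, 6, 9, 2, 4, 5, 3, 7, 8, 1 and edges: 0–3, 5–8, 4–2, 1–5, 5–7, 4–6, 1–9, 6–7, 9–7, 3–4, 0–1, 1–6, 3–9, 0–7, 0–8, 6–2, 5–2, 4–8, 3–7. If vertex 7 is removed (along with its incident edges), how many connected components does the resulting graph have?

1

With 7 gone, the remaining components are: {0, 1, 2, 3, 4, 5, 6, 8, 9}.
That is 1 component.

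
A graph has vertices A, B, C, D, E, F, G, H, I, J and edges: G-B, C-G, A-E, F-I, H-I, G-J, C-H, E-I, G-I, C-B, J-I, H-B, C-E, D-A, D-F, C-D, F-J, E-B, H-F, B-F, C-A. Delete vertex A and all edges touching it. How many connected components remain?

With A gone, the remaining components are: {B, C, D, E, F, G, H, I, J}.
That is 1 component.

1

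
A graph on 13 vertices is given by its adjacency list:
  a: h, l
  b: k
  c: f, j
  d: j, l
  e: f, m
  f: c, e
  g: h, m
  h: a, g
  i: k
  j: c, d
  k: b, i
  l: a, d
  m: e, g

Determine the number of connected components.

2

Starting from b we can reach b, i, k. That is one component of size 3.
Starting from a we can reach a, c, d, e, f, g, h, j, l, m. That is one component of size 10.
Total: 2 components.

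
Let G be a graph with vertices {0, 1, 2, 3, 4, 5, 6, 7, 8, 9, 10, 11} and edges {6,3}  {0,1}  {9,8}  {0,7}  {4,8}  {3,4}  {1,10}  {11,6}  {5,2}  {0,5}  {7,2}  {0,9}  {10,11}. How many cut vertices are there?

Removing 0 increases the component count from 1 to 2, so 0 is a cut vertex.
By contrast removing 5 leaves 1 component; it is not a cut vertex. No other vertex is a cut vertex either.

1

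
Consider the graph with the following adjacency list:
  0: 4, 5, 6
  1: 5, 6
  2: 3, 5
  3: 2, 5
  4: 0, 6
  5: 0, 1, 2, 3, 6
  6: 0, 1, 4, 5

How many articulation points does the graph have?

1

Removing 5 increases the component count from 1 to 2, so 5 is a cut vertex.
By contrast removing 1 leaves 1 component; it is not a cut vertex. No other vertex is a cut vertex either.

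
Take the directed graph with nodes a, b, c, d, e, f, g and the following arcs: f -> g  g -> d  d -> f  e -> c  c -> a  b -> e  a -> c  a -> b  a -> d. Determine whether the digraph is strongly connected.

There is no directed path from g to c, so the graph is not strongly connected.

No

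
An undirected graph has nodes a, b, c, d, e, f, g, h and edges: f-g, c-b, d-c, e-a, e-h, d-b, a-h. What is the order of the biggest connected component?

3

Starting from f we can reach f, g. That is one component of size 2.
Starting from a we can reach a, e, h. That is one component of size 3.
Starting from b we can reach b, c, d. That is one component of size 3.
The largest has 3 vertices.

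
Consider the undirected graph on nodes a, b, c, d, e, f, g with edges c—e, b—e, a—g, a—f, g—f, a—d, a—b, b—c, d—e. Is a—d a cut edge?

After removing a—d, the path a-b-e-d still connects them, so the edge is not a bridge.

No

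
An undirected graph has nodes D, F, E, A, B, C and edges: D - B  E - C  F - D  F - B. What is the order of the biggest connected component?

3

A is isolated — a component by itself.
Starting from C we can reach C, E. That is one component of size 2.
Starting from B we can reach B, D, F. That is one component of size 3.
The largest has 3 vertices.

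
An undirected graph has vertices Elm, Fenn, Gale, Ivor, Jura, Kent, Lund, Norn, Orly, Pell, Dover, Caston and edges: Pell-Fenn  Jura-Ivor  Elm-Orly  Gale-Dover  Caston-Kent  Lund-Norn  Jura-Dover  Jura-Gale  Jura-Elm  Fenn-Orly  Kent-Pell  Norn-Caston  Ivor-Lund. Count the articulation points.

Removing Jura increases the component count from 1 to 2, so Jura is a cut vertex.
By contrast removing Pell leaves 1 component; it is not a cut vertex. No other vertex is a cut vertex either.

1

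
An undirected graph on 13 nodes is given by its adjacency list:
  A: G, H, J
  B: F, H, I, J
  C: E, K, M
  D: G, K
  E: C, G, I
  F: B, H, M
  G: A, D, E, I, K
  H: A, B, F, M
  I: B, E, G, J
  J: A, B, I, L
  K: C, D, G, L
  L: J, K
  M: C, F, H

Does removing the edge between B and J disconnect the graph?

No

After removing B-J, the path B-I-J still connects them, so the edge is not a bridge.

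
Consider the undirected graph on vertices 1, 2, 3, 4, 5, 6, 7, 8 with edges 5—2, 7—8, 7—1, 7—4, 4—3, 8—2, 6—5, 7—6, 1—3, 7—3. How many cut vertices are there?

Removing 7 increases the component count from 1 to 2, so 7 is a cut vertex.
By contrast removing 1 leaves 1 component; it is not a cut vertex. No other vertex is a cut vertex either.

1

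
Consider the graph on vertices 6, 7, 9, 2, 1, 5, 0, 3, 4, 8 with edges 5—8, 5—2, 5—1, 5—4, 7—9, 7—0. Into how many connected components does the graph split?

4

3 is isolated — a component by itself.
6 is isolated — a component by itself.
Starting from 0 we can reach 0, 7, 9. That is one component of size 3.
Starting from 1 we can reach 1, 2, 4, 5, 8. That is one component of size 5.
Total: 4 components.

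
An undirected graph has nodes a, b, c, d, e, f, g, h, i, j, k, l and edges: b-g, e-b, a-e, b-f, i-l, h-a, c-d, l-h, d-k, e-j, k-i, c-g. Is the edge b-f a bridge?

Removing b-f leaves no path between b and f: the component count goes from 1 to 2. So it is a bridge.

Yes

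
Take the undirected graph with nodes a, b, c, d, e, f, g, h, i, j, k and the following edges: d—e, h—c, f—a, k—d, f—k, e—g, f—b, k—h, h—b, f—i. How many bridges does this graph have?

6

The edges on the cycle f-k-h-b-f are not bridges since each lies on that cycle.
But removing k—d disconnects k from d; removing f—i disconnects f from i; removing d—e disconnects d from e; removing g—e disconnects g from e — these are bridges.
In total 6 edges are bridges.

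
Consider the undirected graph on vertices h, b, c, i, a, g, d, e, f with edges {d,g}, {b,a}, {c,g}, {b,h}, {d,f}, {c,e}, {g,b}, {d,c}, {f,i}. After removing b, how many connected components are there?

With b gone, the remaining components are: {a}; {h}; {c, d, e, f, g, i}.
That is 3 components.

3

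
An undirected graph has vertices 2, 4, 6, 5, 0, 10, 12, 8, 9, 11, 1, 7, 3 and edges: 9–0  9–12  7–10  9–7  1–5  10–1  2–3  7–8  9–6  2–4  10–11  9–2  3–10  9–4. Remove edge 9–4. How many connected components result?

9 and 4 are still connected via 9-2-4, so the component count stays at 1.

1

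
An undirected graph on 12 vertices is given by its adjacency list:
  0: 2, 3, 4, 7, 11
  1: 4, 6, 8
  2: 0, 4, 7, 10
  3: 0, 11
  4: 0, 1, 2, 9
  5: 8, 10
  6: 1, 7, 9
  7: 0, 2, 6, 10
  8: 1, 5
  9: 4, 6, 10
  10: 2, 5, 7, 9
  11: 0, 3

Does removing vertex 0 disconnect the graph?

Yes

Deleting 0 raises the number of components from 1 to 2, so 0 is a cut vertex.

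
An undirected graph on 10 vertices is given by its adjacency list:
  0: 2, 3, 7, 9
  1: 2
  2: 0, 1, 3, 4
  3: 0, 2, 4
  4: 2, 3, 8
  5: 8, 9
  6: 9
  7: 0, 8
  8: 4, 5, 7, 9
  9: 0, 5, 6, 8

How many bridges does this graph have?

The edges on the cycle 8-5-9-0-2-4-8 are not bridges since each lies on that cycle.
But removing 9-6 disconnects 9 from 6; removing 1-2 disconnects 1 from 2 — these are bridges.
That makes 2 bridges.

2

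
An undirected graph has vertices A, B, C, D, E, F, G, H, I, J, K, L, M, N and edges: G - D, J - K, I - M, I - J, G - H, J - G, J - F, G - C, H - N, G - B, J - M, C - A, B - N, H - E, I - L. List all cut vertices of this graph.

Removing C increases the component count from 1 to 2, so C is a cut vertex.
Removing G increases the component count from 1 to 4, so G is a cut vertex.
Removing H increases the component count from 1 to 2, so H is a cut vertex.
Likewise I, J are cut vertices.
By contrast removing F leaves 1 component; it is not a cut vertex. No other vertex is a cut vertex either.

C, G, H, I, J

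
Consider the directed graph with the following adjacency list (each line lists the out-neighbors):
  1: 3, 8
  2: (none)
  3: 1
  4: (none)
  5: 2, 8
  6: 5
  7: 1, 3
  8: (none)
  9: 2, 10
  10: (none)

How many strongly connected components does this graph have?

{1, 3} are all mutually reachable — one SCC of size 2.
{10} is an SCC by itself.
{5} is an SCC by itself.
{2} is an SCC by itself.
{7} is an SCC by itself.
(and 4 more singleton SCCs)
That gives 9 strongly connected components.

9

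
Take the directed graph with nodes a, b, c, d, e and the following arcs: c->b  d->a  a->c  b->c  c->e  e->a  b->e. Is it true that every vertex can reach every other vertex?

No

There is no directed path from b to d, so the graph is not strongly connected.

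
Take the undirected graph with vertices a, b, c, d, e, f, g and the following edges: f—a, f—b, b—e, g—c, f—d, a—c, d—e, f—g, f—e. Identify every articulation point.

Removing f increases the component count from 1 to 2, so f is a cut vertex.
By contrast removing b leaves 1 component; it is not a cut vertex. No other vertex is a cut vertex either.

f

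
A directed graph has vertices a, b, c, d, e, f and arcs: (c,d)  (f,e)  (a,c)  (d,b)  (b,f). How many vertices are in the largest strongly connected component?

1

{e} is an SCC by itself.
{b} is an SCC by itself.
{f} is an SCC by itself.
{a} is an SCC by itself.
{c} is an SCC by itself.
(and 1 more singleton SCC)
The largest has 1 vertex.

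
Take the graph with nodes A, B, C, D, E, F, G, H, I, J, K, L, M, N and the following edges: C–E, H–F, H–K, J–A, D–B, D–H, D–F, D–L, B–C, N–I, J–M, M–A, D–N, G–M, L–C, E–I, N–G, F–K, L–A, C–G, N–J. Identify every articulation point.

D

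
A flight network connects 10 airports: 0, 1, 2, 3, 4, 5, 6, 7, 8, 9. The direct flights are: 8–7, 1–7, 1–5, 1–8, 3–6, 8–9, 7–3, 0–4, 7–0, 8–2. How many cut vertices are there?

Removing 0 increases the component count from 1 to 2, so 0 is a cut vertex.
Removing 1 increases the component count from 1 to 2, so 1 is a cut vertex.
Removing 3 increases the component count from 1 to 2, so 3 is a cut vertex.
Likewise 7, 8 are cut vertices.
By contrast removing 5 leaves 1 component; it is not a cut vertex. No other vertex is a cut vertex either.

5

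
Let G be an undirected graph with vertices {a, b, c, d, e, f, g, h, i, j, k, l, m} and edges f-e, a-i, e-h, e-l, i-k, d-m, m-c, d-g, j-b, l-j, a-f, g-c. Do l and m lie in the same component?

No

The component containing l is {a, b, e, f, h, i, j, k, l}, and m is not in it.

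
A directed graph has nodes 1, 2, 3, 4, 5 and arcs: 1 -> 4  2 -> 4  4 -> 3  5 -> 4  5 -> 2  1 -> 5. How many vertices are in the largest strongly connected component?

{5} is an SCC by itself.
{3} is an SCC by itself.
{2} is an SCC by itself.
{1} is an SCC by itself.
{4} is an SCC by itself.
The largest has 1 vertex.

1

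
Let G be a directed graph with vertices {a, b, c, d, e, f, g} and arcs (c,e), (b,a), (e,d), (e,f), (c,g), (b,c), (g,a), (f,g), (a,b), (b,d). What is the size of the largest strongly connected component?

{a, b, c, e, f, g} are all mutually reachable — one SCC of size 6.
{d} is an SCC by itself.
The largest has 6 vertices.

6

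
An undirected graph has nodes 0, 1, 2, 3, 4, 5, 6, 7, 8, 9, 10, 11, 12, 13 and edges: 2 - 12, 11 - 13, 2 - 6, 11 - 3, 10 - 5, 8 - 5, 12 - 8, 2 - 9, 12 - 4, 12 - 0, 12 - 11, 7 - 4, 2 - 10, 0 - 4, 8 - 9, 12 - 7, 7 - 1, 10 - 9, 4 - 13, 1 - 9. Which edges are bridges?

The edges on the cycle 12-11-13-4-0-12 are not bridges since each lies on that cycle.
But removing 11 - 3 disconnects 11 from 3; removing 6 - 2 disconnects 6 from 2 — these are bridges.

11-3, 2-6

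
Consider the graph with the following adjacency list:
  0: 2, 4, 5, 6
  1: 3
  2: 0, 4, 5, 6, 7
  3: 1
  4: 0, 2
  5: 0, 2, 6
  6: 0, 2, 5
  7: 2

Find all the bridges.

1-3, 2-7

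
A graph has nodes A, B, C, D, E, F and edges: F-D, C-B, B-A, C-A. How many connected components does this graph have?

E is isolated — a component by itself.
Starting from D we can reach D, F. That is one component of size 2.
Starting from A we can reach A, B, C. That is one component of size 3.
Total: 3 components.

3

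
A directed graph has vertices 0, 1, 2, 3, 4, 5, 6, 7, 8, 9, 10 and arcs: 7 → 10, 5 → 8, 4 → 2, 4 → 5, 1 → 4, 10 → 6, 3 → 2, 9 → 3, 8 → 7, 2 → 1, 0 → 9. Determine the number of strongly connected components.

9

{1, 2, 4} are all mutually reachable — one SCC of size 3.
{8} is an SCC by itself.
{10} is an SCC by itself.
{3} is an SCC by itself.
{6} is an SCC by itself.
(and 4 more singleton SCCs)
That gives 9 strongly connected components.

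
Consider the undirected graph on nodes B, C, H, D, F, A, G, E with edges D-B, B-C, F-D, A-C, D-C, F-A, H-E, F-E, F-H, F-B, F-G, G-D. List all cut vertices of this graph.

F

Removing F increases the component count from 1 to 2, so F is a cut vertex.
By contrast removing A leaves 1 component; it is not a cut vertex. No other vertex is a cut vertex either.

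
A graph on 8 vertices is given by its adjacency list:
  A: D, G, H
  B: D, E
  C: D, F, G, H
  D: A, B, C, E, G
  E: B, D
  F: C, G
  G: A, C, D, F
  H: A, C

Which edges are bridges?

none

The edges on the cycle D-E-B-D are not bridges since each lies on that cycle.
Every edge lies on some cycle, so there are no bridges.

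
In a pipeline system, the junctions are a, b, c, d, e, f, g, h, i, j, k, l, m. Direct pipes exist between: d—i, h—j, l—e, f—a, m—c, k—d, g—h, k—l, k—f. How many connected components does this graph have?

b is isolated — a component by itself.
Starting from c we can reach c, m. That is one component of size 2.
Starting from g we can reach g, h, j. That is one component of size 3.
Starting from a we can reach a, d, e, f, i, k, l. That is one component of size 7.
Total: 4 components.

4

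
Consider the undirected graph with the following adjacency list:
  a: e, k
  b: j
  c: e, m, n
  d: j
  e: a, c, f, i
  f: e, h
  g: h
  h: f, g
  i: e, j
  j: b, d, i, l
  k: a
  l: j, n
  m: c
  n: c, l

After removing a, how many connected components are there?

2

With a gone, the remaining components are: {k}; {b, c, d, e, f, g, h, i, j, l, m, n}.
That is 2 components.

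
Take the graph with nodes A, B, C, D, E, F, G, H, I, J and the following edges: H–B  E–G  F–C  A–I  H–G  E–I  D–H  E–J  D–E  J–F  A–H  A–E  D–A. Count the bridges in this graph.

4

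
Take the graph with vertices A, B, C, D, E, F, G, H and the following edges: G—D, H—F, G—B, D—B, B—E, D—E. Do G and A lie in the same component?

The component containing G is {B, D, E, G}, and A is not in it.

No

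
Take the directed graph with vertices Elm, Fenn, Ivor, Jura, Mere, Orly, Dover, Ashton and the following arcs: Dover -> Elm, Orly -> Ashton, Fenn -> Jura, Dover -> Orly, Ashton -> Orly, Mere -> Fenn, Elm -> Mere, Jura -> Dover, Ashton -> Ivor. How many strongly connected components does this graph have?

{Elm, Fenn, Jura, Mere, Dover} are all mutually reachable — one SCC of size 5.
{Orly, Ashton} are all mutually reachable — one SCC of size 2.
{Ivor} is an SCC by itself.
That gives 3 strongly connected components.

3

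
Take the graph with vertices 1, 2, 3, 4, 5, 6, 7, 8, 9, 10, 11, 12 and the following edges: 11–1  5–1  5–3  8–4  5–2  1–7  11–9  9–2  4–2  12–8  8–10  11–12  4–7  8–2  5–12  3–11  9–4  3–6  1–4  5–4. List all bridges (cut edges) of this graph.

10-8, 3-6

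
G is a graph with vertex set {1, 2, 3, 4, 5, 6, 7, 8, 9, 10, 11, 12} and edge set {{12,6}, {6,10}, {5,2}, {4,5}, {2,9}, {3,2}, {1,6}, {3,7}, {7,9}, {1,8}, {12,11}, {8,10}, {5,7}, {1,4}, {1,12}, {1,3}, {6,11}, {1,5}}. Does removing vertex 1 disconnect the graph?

Yes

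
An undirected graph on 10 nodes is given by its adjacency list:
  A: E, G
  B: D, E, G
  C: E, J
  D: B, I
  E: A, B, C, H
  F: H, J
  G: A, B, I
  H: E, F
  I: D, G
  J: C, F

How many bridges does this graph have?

0

The edges on the cycle E-H-F-J-C-E are not bridges since each lies on that cycle.
Every edge lies on some cycle, so there are no bridges.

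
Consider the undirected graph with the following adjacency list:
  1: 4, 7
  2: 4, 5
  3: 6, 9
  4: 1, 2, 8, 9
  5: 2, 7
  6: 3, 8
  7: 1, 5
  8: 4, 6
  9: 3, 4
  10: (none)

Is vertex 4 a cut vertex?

Deleting 4 raises the number of components from 2 to 3, so 4 is a cut vertex.

Yes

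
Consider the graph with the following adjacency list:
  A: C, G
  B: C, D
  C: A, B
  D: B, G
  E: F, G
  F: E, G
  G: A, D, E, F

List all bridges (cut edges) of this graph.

The edges on the cycle G-F-E-G are not bridges since each lies on that cycle.
Every edge lies on some cycle, so there are no bridges.

none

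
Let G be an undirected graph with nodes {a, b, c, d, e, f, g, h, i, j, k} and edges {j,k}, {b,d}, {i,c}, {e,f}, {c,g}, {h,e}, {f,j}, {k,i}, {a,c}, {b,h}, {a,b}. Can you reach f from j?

Yes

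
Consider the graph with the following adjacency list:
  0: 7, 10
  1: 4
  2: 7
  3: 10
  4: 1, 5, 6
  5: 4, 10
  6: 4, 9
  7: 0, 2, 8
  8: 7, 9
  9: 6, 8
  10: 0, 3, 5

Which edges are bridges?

The edges on the cycle 10-5-4-6-9-8-7-0-10 are not bridges since each lies on that cycle.
But removing 1-4 disconnects 1 from 4; removing 2-7 disconnects 2 from 7; removing 10-3 disconnects 10 from 3 — these are bridges.

1-4, 10-3, 2-7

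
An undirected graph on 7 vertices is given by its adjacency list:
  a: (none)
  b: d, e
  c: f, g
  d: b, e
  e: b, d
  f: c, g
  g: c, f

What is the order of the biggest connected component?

a is isolated — a component by itself.
Starting from b we can reach b, d, e. That is one component of size 3.
Starting from c we can reach c, f, g. That is one component of size 3.
The largest has 3 vertices.

3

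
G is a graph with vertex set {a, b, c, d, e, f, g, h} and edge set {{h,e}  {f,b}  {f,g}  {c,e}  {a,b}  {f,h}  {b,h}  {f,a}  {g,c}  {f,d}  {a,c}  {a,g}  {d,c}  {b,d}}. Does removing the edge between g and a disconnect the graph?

No

After removing g—a, the path g-f-a still connects them, so the edge is not a bridge.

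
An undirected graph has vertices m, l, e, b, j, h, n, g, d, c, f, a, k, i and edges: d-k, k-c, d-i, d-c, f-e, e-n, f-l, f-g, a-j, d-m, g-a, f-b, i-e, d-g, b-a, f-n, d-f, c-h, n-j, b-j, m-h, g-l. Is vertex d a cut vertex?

Deleting d raises the number of components from 1 to 2, so d is a cut vertex.

Yes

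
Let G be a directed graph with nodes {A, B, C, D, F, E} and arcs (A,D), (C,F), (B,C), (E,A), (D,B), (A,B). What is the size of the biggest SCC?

1

{F} is an SCC by itself.
{C} is an SCC by itself.
{B} is an SCC by itself.
{E} is an SCC by itself.
{D} is an SCC by itself.
(and 1 more singleton SCC)
The largest has 1 vertex.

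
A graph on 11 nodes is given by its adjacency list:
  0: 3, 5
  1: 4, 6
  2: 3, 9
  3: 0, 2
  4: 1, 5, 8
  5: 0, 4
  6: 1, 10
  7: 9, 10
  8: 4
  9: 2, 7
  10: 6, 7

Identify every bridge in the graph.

4-8

The edges on the cycle 10-6-1-4-5-0-3-2-9-7-10 are not bridges since each lies on that cycle.
But removing 8-4 disconnects 8 from 4 — this is a bridge.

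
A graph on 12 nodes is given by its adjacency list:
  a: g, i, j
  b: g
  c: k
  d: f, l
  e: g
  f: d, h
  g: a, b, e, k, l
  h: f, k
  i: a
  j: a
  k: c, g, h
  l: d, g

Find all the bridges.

The edges on the cycle l-d-f-h-k-g-l are not bridges since each lies on that cycle.
But removing e-g disconnects e from g; removing i-a disconnects i from a; removing g-a disconnects g from a; removing j-a disconnects j from a — these are bridges.
In total 6 edges are bridges.

a-g, a-i, a-j, b-g, c-k, e-g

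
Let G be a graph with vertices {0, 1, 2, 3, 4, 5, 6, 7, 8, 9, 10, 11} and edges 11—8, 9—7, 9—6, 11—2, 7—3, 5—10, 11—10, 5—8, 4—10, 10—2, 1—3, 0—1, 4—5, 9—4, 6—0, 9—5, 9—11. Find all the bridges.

none

The edges on the cycle 9-6-0-1-3-7-9 are not bridges since each lies on that cycle.
Every edge lies on some cycle, so there are no bridges.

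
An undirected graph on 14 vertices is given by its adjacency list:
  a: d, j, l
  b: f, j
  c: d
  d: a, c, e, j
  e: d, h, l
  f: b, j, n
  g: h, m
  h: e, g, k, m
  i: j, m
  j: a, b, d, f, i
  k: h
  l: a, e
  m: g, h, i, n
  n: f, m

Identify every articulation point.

d, h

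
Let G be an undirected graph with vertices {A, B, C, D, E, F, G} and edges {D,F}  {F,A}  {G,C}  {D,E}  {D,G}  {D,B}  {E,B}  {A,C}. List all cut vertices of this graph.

D

Removing D increases the component count from 1 to 2, so D is a cut vertex.
By contrast removing E leaves 1 component; it is not a cut vertex. No other vertex is a cut vertex either.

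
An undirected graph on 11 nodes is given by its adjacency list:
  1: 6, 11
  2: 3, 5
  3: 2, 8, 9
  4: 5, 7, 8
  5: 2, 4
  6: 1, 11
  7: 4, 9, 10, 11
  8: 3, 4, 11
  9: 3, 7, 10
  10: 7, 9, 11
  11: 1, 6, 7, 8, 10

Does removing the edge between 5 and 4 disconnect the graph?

After removing 5-4, the path 5-2-3-8-4 still connects them, so the edge is not a bridge.

No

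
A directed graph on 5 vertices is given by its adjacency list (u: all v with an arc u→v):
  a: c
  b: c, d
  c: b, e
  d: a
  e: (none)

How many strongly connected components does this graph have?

2

{a, b, c, d} are all mutually reachable — one SCC of size 4.
{e} is an SCC by itself.
That gives 2 strongly connected components.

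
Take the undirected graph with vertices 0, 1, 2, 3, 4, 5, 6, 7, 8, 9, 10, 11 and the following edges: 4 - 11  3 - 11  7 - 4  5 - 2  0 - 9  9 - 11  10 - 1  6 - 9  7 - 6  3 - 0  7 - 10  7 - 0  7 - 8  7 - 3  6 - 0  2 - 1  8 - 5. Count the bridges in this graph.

0

The edges on the cycle 7-6-9-0-7 are not bridges since each lies on that cycle.
Every edge lies on some cycle, so there are no bridges.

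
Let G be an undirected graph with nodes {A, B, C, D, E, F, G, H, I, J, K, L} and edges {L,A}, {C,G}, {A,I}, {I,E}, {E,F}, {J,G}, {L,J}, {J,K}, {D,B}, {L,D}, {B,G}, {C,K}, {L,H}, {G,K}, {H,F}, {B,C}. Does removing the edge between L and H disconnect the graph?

No

After removing L–H, the path L-A-I-E-F-H still connects them, so the edge is not a bridge.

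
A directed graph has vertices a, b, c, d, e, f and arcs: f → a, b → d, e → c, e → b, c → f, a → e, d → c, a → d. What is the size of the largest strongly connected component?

{a, b, c, d, e, f} are all mutually reachable — one SCC of size 6.
The largest has 6 vertices.

6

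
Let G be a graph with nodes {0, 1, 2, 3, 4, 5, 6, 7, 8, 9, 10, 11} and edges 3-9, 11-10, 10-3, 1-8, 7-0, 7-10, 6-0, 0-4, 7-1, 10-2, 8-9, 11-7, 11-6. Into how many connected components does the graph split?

2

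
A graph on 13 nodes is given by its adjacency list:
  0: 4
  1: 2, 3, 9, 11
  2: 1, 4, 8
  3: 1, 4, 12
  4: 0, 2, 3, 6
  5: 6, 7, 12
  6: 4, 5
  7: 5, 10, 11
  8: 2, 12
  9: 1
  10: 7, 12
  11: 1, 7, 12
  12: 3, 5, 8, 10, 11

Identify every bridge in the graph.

0-4, 1-9

The edges on the cycle 8-2-4-3-12-8 are not bridges since each lies on that cycle.
But removing 9-1 disconnects 9 from 1; removing 4-0 disconnects 4 from 0 — these are bridges.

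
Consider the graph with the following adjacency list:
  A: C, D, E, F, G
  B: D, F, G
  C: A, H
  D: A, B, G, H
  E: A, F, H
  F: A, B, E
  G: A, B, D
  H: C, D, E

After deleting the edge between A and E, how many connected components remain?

A and E are still connected via A-F-E, so the component count stays at 1.

1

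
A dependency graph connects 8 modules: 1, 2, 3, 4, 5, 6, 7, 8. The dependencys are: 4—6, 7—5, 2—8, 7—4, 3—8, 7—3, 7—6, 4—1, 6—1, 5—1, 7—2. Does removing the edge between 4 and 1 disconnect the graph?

After removing 4—1, the path 4-6-1 still connects them, so the edge is not a bridge.

No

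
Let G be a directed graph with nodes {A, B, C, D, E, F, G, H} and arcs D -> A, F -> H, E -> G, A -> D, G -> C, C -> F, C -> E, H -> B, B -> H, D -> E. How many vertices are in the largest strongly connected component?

{C, E, G} are all mutually reachable — one SCC of size 3.
{A, D} are all mutually reachable — one SCC of size 2.
{B, H} are all mutually reachable — one SCC of size 2.
{F} is an SCC by itself.
The largest has 3 vertices.

3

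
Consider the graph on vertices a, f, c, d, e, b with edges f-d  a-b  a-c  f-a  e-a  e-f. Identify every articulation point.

Removing a increases the component count from 1 to 3, so a is a cut vertex.
Removing f increases the component count from 1 to 2, so f is a cut vertex.
By contrast removing c leaves 1 component; it is not a cut vertex. No other vertex is a cut vertex either.

a, f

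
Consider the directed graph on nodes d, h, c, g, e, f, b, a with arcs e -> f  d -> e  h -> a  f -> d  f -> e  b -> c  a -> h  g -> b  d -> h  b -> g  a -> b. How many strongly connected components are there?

4

{d, e, f} are all mutually reachable — one SCC of size 3.
{b, g} are all mutually reachable — one SCC of size 2.
{a, h} are all mutually reachable — one SCC of size 2.
{c} is an SCC by itself.
That gives 4 strongly connected components.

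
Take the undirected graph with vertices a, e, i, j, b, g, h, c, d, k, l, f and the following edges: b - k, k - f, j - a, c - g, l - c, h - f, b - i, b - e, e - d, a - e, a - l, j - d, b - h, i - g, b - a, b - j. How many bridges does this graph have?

0

The edges on the cycle b-j-d-e-b are not bridges since each lies on that cycle.
Every edge lies on some cycle, so there are no bridges.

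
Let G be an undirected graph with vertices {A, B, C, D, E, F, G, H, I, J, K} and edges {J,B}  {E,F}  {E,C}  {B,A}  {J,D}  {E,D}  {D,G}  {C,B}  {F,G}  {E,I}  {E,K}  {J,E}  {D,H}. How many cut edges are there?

The edges on the cycle J-E-F-G-D-J are not bridges since each lies on that cycle.
But removing E—K disconnects E from K; removing H—D disconnects H from D; removing E—I disconnects E from I; removing A—B disconnects A from B — these are bridges.
That makes 4 bridges.

4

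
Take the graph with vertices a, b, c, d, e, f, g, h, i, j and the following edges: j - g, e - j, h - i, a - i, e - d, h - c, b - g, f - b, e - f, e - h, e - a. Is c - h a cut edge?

Removing c - h leaves no path between c and h: the component count goes from 1 to 2. So it is a bridge.

Yes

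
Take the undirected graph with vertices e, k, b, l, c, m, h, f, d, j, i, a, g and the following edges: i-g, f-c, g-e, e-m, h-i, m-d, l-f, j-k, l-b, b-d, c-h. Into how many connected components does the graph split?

a is isolated — a component by itself.
Starting from j we can reach j, k. That is one component of size 2.
Starting from b we can reach b, c, d, e, f, g, h, i, l, m. That is one component of size 10.
Total: 3 components.

3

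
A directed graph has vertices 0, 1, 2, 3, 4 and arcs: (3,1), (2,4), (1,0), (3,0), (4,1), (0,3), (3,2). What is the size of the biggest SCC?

{0, 1, 2, 3, 4} are all mutually reachable — one SCC of size 5.
The largest has 5 vertices.

5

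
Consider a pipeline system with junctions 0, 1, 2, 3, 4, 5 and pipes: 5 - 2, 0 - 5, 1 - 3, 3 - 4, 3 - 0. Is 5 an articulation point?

Yes

Deleting 5 raises the number of components from 1 to 2, so 5 is a cut vertex.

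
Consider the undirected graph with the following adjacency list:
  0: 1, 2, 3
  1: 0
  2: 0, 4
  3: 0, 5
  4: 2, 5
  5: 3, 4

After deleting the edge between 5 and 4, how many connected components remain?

5 and 4 are still connected via 5-3-0-2-4, so the component count stays at 1.

1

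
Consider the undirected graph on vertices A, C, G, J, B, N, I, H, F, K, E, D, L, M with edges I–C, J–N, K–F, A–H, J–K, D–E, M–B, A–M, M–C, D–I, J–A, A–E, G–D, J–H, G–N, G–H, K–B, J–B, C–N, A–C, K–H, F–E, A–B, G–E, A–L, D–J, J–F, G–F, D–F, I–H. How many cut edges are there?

The edges on the cycle A-M-B-A are not bridges since each lies on that cycle.
But removing L–A disconnects L from A — this is a bridge.

1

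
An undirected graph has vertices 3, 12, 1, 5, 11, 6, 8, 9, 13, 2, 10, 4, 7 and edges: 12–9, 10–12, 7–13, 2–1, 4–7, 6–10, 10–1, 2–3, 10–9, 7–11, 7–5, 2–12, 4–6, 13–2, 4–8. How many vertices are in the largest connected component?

13

Starting from 1 we can reach 1, 2, 3, 4, 5, 6, 7, 8, 9, 10, 11, 12, 13. That is one component of size 13.
The largest has 13 vertices.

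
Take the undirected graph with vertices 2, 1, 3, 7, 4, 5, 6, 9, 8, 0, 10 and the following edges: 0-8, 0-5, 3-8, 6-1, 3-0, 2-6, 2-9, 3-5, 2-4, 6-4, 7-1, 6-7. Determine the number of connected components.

3

10 is isolated — a component by itself.
Starting from 0 we can reach 0, 3, 5, 8. That is one component of size 4.
Starting from 1 we can reach 1, 2, 4, 6, 7, 9. That is one component of size 6.
Total: 3 components.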